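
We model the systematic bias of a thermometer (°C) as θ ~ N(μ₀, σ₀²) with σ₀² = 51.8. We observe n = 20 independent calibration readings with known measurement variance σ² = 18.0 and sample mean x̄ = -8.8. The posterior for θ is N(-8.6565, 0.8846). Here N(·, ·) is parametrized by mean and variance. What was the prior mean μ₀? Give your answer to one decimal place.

μ₀ = -0.4

With known observation variance, the Normal–Normal posterior has precision τ_n = τ₀ + n/σ² and mean μ_n = (τ₀μ₀ + (n/σ²)x̄)/τ_n.
Here τ₀ = 1/51.8 = 0.019305 and τ_data = 20/18.0 = 1.111111, so τ_n = 1.130416.
Rearranging for μ₀: μ₀ = (μ_n·τ_n − τ_data·x̄)/τ₀ = (-8.6565·1.130416 − 1.111111·-8.8) / 0.019305 = -0.007669/0.019305 ≈ -0.4.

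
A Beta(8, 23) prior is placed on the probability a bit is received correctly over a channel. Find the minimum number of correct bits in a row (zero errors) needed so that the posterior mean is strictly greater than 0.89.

k = 179

After k correct bits and 0 errors the posterior is Beta(8+k, 23), with mean (8+k)/(8+23+k).
Set (8+k)/(31+k) > 0.89 and solve: k > (0.89·31 − 8)/(1 − 0.89) = 178.091.
The smallest integer exceeding 178.091 is 179, and checking k=179: (187)/(210) = 0.8905 > 0.89.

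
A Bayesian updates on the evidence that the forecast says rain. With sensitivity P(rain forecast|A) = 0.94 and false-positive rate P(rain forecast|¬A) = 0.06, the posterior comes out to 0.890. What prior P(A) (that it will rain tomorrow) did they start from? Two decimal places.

P(A) = 0.34

Bayes' rule in odds form gives O(A|E) = O(A)·[P(E|A)/P(E|¬A)], hence O(A) = O(A|E)/LR.
Posterior odds = 0.890/(1−0.890) = 8.0909. LR = 0.94/0.06 = 15.6667.
Prior odds = 8.0909/15.6667 = 0.5164, so P(A) = 0.5164/(1+0.5164) ≈ 0.34.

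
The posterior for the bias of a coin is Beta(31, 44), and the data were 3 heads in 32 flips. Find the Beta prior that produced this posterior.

Beta(28, 15)

Under Beta–binomial conjugacy the posterior parameters are (a+s, b+f).
Subtract the data counts: 31−3=28, 44−29=15.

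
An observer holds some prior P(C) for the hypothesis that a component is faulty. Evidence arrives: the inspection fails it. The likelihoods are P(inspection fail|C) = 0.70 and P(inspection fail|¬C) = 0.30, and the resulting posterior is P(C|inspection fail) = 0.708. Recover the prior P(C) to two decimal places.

P(C) = 0.51

Bayes' rule in odds form gives O(C|E) = O(C)·[P(E|C)/P(E|¬C)], hence O(C) = O(C|E)/LR.
Posterior odds = 0.708/(1−0.708) = 2.4247. LR = 0.70/0.30 = 2.3333.
Prior odds = 2.4247/2.3333 = 1.0392, so P(C) = 1.0392/(1+1.0392) ≈ 0.51.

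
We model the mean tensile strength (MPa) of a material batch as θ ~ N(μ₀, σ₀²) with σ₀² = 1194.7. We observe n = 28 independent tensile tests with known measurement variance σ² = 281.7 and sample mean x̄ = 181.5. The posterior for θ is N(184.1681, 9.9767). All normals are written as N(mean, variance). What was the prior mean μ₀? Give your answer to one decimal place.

μ₀ = 501.0

The posterior mean is a precision-weighted average: μ_n = (τ₀μ₀ + τ_data·x̄)/(τ₀+τ_data), with τ₀=1/σ₀² and τ_data=n/σ².
Here τ₀ = 1/1194.7 = 0.000837 and τ_data = 28/281.7 = 0.099397, so τ_n = 0.100234.
Rearranging for μ₀: μ₀ = (μ_n·τ_n − τ_data·x̄)/τ₀ = (184.1681·0.100234 − 0.099397·181.5) / 0.000837 = 0.419350/0.000837 ≈ 501.0.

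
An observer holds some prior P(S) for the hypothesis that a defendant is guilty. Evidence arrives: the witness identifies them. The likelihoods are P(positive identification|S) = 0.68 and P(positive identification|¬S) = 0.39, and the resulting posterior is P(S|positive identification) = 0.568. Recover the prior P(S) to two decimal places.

In odds form, posterior odds = prior odds × likelihood ratio, so prior odds = posterior odds ÷ LR.
Posterior odds = 0.568/(1−0.568) = 1.3148. LR = 0.68/0.39 = 1.7436.
Prior odds = 1.3148/1.7436 = 0.7541, so P(S) = 0.7541/(1+0.7541) ≈ 0.43.

P(S) = 0.43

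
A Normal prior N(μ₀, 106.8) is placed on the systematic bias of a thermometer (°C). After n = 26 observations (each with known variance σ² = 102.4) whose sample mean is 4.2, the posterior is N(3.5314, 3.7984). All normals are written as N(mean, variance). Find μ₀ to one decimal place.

With known observation variance, the Normal–Normal posterior has precision τ_n = τ₀ + n/σ² and mean μ_n = (τ₀μ₀ + (n/σ²)x̄)/τ_n.
Here τ₀ = 1/106.8 = 0.009363 and τ_data = 26/102.4 = 0.253906, so τ_n = 0.263269.
Rearranging for μ₀: μ₀ = (μ_n·τ_n − τ_data·x̄)/τ₀ = (3.5314·0.263269 − 0.253906·4.2) / 0.009363 = -0.136697/0.009363 ≈ -14.6.

μ₀ = -14.6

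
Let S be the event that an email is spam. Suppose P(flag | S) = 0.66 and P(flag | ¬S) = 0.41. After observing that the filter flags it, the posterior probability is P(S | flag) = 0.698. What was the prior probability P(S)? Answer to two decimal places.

Bayes' rule in odds form gives O(S|E) = O(S)·[P(E|S)/P(E|¬S)], hence O(S) = O(S|E)/LR.
Posterior odds = 0.698/(1−0.698) = 2.3113. LR = 0.66/0.41 = 1.6098.
Prior odds = 2.3113/1.6098 = 1.4358, so P(S) = 1.4358/(1+1.4358) ≈ 0.59.

P(S) = 0.59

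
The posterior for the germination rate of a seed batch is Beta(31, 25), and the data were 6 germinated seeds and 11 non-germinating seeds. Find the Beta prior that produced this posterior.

Beta(25, 14)

Beta is conjugate to the binomial likelihood: posterior = Beta(a+s, b+f).
So a = 31 − 6 = 25 and b = 25 − 11 = 14.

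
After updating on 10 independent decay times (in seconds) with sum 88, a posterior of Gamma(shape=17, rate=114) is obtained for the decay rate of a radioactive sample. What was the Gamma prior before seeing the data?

Gamma(shape=7, rate=26)

For an exponential likelihood with a Gamma(α, β) prior on the rate, n observations with total T give posterior Gamma(α+n, β+T).
So α = 17 − 10 = 7 and β = 114 − 88 = 26.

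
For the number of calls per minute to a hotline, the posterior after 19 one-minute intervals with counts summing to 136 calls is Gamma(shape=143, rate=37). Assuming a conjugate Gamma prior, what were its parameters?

Gamma(shape=7, rate=18)

Gamma–Poisson conjugacy: posterior shape = α + Σxᵢ, posterior rate = β + n.
So α = 143 − 136 = 7 and β = 37 − 19 = 18.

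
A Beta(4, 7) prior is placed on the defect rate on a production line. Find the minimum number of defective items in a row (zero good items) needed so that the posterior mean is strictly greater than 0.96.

k = 165

After k defective items and 0 good items the posterior is Beta(4+k, 7), with mean (4+k)/(4+7+k).
Set (4+k)/(11+k) > 0.96 and solve: k > (0.96·11 − 4)/(1 − 0.96) = 164.000.
The smallest integer exceeding 164.000 is 165, and checking k=165: (169)/(176) = 0.9602 > 0.96.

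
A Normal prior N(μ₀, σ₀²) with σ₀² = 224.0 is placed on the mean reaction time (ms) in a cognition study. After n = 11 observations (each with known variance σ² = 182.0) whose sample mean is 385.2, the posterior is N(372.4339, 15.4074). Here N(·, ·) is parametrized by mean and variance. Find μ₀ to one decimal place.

With known observation variance, the Normal–Normal posterior has precision τ_n = τ₀ + n/σ² and mean μ_n = (τ₀μ₀ + (n/σ²)x̄)/τ_n.
Here τ₀ = 1/224.0 = 0.004464 and τ_data = 11/182.0 = 0.060440, so τ_n = 0.064904.
Rearranging for μ₀: μ₀ = (μ_n·τ_n − τ_data·x̄)/τ₀ = (372.4339·0.064904 − 0.060440·385.2) / 0.004464 = 0.890962/0.004464 ≈ 199.6.

μ₀ = 199.6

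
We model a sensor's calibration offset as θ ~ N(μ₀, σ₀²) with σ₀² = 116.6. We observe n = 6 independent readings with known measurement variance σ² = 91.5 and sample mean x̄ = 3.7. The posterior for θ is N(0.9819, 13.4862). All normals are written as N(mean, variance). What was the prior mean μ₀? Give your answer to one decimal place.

With known observation variance, the Normal–Normal posterior has precision τ_n = τ₀ + n/σ² and mean μ_n = (τ₀μ₀ + (n/σ²)x̄)/τ_n.
Here τ₀ = 1/116.6 = 0.008576 and τ_data = 6/91.5 = 0.065574, so τ_n = 0.074150.
Rearranging for μ₀: μ₀ = (μ_n·τ_n − τ_data·x̄)/τ₀ = (0.9819·0.074150 − 0.065574·3.7) / 0.008576 = -0.169816/0.008576 ≈ -19.8.

μ₀ = -19.8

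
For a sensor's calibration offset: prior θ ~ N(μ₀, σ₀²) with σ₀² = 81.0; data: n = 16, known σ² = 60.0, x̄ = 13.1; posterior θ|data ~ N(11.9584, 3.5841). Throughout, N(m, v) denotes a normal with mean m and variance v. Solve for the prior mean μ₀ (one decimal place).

μ₀ = -12.7

With known observation variance, the Normal–Normal posterior has precision τ_n = τ₀ + n/σ² and mean μ_n = (τ₀μ₀ + (n/σ²)x̄)/τ_n.
Here τ₀ = 1/81.0 = 0.012346 and τ_data = 16/60.0 = 0.266667, so τ_n = 0.279013.
Rearranging for μ₀: μ₀ = (μ_n·τ_n − τ_data·x̄)/τ₀ = (11.9584·0.279013 − 0.266667·13.1) / 0.012346 = -0.156789/0.012346 ≈ -12.7.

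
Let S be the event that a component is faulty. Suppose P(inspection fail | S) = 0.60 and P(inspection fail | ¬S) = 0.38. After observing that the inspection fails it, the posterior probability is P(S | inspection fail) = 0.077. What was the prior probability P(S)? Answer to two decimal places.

Bayes' rule in odds form gives O(S|E) = O(S)·[P(E|S)/P(E|¬S)], hence O(S) = O(S|E)/LR.
Posterior odds = 0.077/(1−0.077) = 0.0834. LR = 0.60/0.38 = 1.5789.
Prior odds = 0.0834/1.5789 = 0.0528, so P(S) = 0.0528/(1+0.0528) ≈ 0.05.

P(S) = 0.05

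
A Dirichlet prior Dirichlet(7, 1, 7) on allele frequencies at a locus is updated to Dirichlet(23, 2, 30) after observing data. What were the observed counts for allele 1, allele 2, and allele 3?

For a Dirichlet(α) prior with multinomial counts c, the posterior is Dirichlet(α + c) componentwise.
Counts are posterior − prior componentwise: 23−7=16, 2−1=1, 30−7=23.

counts (16, 1, 23)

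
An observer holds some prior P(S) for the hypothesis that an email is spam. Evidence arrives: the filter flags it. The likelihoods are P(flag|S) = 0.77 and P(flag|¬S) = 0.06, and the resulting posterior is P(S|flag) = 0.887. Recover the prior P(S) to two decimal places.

P(S) = 0.38

Bayes' rule in odds form gives O(S|E) = O(S)·[P(E|S)/P(E|¬S)], hence O(S) = O(S|E)/LR.
Posterior odds = 0.887/(1−0.887) = 7.8496. LR = 0.77/0.06 = 12.8333.
Prior odds = 7.8496/12.8333 = 0.6117, so P(S) = 0.6117/(1+0.6117) ≈ 0.38.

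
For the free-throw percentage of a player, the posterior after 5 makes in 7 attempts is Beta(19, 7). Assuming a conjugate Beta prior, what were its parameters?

Beta(14, 5)

Beta is conjugate to the binomial likelihood: posterior = Beta(α+s, β+f).
Subtract the data counts: 19−5=14, 7−2=5.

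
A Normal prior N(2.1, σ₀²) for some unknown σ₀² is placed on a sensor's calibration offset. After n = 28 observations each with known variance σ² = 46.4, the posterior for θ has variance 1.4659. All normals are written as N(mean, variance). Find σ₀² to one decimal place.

σ₀² = 12.7

Posterior precision equals prior precision plus data precision: 1/σ_n² = 1/σ₀² + n/σ².
So 1/σ₀² = 1/1.4659 − 28/46.4 = 0.682175 − 0.603448 = 0.078727.
Hence σ₀² = 1/0.078727 ≈ 12.7.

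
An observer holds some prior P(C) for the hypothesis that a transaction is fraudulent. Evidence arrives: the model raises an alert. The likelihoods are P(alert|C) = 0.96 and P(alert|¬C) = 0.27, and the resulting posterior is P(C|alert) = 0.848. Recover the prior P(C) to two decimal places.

Bayes' rule in odds form gives O(C|E) = O(C)·[P(E|C)/P(E|¬C)], hence O(C) = O(C|E)/LR.
Posterior odds = 0.848/(1−0.848) = 5.5789. LR = 0.96/0.27 = 3.5556.
Prior odds = 5.5789/3.5556 = 1.5690, so P(C) = 1.5690/(1+1.5690) ≈ 0.61.

P(C) = 0.61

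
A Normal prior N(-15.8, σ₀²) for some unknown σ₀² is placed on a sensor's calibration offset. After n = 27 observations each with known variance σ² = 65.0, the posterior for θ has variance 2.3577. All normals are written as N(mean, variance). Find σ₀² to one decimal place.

Posterior precision equals prior precision plus data precision: 1/σ_n² = 1/σ₀² + n/σ².
So 1/σ₀² = 1/2.3577 − 27/65.0 = 0.424142 − 0.415385 = 0.008757.
Hence σ₀² = 1/0.008757 ≈ 114.2.

σ₀² = 114.2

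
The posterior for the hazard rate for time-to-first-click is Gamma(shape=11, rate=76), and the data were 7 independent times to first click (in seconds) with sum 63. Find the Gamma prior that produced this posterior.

Gamma(shape=4, rate=13)

Gamma–exponential conjugacy: posterior shape = α + n, posterior rate = β + Σtᵢ.
So α = 11 − 7 = 4 and β = 76 − 63 = 13.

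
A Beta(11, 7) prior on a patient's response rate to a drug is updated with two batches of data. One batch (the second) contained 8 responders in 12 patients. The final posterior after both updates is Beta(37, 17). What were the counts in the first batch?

18 responders and 6 non-responders

Because Beta–binomial updating is additive in the counts, the combined data contributed (α_post−α_prior, β_post−β_prior) successes and failures.
Total across both batches: 37−11=26 responders, 17−7=10 non-responders.
Subtract the second batch: 26−8=18 responders and 10−4=6 non-responders.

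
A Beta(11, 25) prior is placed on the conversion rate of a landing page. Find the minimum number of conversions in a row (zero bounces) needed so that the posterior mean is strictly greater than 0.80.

k = 90

After k conversions and 0 bounces the posterior is Beta(11+k, 25), with mean (11+k)/(11+25+k).
Set (11+k)/(36+k) > 0.80 and solve: k > (0.80·36 − 11)/(1 − 0.80) = 89.000.
The smallest integer exceeding 89.000 is 90.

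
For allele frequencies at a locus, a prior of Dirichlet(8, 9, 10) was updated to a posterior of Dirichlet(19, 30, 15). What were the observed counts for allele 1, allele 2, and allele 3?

For a Dirichlet(α) prior with multinomial counts c, the posterior is Dirichlet(α + c) componentwise.
Counts are posterior − prior componentwise: 19−8=11, 30−9=21, 15−10=5.

counts (11, 21, 5)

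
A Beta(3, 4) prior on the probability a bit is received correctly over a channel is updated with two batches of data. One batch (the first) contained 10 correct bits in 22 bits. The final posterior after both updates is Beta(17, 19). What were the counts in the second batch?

Because Beta–binomial updating is additive in the counts, the combined data contributed (α_post−α_prior, β_post−β_prior) successes and failures.
Total across both batches: 17−3=14 correct bits, 19−4=15 errors.
Subtract the first batch: 14−10=4 correct bits and 15−12=3 errors.

4 correct bits and 3 errors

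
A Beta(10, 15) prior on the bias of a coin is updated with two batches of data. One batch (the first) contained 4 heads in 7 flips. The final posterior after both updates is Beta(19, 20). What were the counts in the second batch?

5 heads and 2 tails

Sequential conjugate updates are equivalent to a single update on the pooled data, so total successes = posterior α − prior α and total failures = posterior β − prior β.
Total across both batches: 19−10=9 heads, 20−15=5 tails.
Subtract the first batch: 9−4=5 heads and 5−3=2 tails.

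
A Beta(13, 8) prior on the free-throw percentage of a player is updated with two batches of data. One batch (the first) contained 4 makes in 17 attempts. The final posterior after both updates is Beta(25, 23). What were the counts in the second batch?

8 makes and 2 misses

Sequential conjugate updates are equivalent to a single update on the pooled data, so total successes = posterior α − prior α and total failures = posterior β − prior β.
Total across both batches: 25−13=12 makes, 23−8=15 misses.
Subtract the first batch: 12−4=8 makes and 15−13=2 misses.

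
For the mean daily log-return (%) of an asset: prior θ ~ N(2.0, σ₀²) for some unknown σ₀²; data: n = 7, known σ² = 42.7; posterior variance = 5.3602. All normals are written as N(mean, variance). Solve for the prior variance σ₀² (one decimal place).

Posterior precision equals prior precision plus data precision: 1/σ_n² = 1/σ₀² + n/σ².
So 1/σ₀² = 1/5.3602 − 7/42.7 = 0.186560 − 0.163934 = 0.022626.
Hence σ₀² = 1/0.022626 ≈ 44.2.

σ₀² = 44.2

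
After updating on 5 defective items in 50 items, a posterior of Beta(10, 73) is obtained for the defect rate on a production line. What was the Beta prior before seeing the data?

Beta(5, 28)

Under Beta–binomial conjugacy the posterior parameters are (a+s, b+f).
Subtract the data counts: 10−5=5, 73−45=28.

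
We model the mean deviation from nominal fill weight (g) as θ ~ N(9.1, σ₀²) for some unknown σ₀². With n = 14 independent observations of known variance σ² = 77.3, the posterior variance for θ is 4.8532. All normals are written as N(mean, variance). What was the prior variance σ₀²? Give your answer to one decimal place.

For the Normal–Normal model with known σ², precisions add: τ_n = τ₀ + n/σ².
So 1/σ₀² = 1/4.8532 − 14/77.3 = 0.206050 − 0.181113 = 0.024937.
Hence σ₀² = 1/0.024937 ≈ 40.1.

σ₀² = 40.1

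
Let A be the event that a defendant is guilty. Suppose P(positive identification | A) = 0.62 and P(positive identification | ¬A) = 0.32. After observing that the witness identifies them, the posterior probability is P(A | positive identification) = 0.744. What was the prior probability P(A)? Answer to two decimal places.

Bayes' rule in odds form gives O(A|E) = O(A)·[P(E|A)/P(E|¬A)], hence O(A) = O(A|E)/LR.
Posterior odds = 0.744/(1−0.744) = 2.9062. LR = 0.62/0.32 = 1.9375.
Prior odds = 2.9062/1.9375 = 1.5000, so P(A) = 1.5000/(1+1.5000) ≈ 0.60.

P(A) = 0.60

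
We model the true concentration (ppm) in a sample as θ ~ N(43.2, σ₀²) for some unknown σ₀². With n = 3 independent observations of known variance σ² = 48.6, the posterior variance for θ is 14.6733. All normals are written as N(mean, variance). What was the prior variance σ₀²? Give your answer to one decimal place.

σ₀² = 155.7

For the Normal–Normal model with known σ², precisions add: τ_n = τ₀ + n/σ².
So 1/σ₀² = 1/14.6733 − 3/48.6 = 0.068151 − 0.061728 = 0.006423.
Hence σ₀² = 1/0.006423 ≈ 155.7.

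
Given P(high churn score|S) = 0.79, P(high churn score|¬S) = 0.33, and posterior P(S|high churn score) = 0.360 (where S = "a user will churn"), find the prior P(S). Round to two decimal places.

P(S) = 0.19

Bayes' rule in odds form gives O(S|E) = O(S)·[P(E|S)/P(E|¬S)], hence O(S) = O(S|E)/LR.
Posterior odds = 0.360/(1−0.360) = 0.5625. LR = 0.79/0.33 = 2.3939.
Prior odds = 0.5625/2.3939 = 0.2350, so P(S) = 0.2350/(1+0.2350) ≈ 0.19.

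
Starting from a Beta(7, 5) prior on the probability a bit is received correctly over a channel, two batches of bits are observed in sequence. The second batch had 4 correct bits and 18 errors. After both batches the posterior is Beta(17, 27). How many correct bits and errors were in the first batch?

Because Beta–binomial updating is additive in the counts, the combined data contributed (α_post−α_prior, β_post−β_prior) successes and failures.
Total across both batches: 17−7=10 correct bits, 27−5=22 errors.
Subtract the second batch: 10−4=6 correct bits and 22−18=4 errors.

6 correct bits and 4 errors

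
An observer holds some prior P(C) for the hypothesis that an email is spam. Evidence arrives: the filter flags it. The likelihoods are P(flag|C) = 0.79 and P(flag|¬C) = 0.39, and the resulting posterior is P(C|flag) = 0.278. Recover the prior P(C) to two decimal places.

P(C) = 0.16

Bayes' rule in odds form gives O(C|E) = O(C)·[P(E|C)/P(E|¬C)], hence O(C) = O(C|E)/LR.
Posterior odds = 0.278/(1−0.278) = 0.3850. LR = 0.79/0.39 = 2.0256.
Prior odds = 0.3850/2.0256 = 0.1901, so P(C) = 0.1901/(1+0.1901) ≈ 0.16.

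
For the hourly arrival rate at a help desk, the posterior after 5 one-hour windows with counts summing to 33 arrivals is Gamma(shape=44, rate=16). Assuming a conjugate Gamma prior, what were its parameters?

Gamma(shape=11, rate=11)

A Gamma(α, β) prior (rate parametrization) on a Poisson rate with n observations summing to S gives posterior Gamma(α+S, β+n).
So α = 44 − 33 = 11 and β = 16 − 5 = 11.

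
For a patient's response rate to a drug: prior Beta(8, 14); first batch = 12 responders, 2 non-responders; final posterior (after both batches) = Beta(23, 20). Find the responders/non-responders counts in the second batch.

3 responders and 4 non-responders

Because Beta–binomial updating is additive in the counts, the combined data contributed (α_post−α_prior, β_post−β_prior) successes and failures.
Total across both batches: 23−8=15 responders, 20−14=6 non-responders.
Subtract the first batch: 15−12=3 responders and 6−2=4 non-responders.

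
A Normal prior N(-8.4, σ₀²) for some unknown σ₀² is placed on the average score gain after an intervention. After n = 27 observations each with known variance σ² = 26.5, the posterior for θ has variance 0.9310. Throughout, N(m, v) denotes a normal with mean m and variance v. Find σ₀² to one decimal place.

Posterior precision equals prior precision plus data precision: 1/σ_n² = 1/σ₀² + n/σ².
So 1/σ₀² = 1/0.9310 − 27/26.5 = 1.074114 − 1.018868 = 0.055246.
Hence σ₀² = 1/0.055246 ≈ 18.1.

σ₀² = 18.1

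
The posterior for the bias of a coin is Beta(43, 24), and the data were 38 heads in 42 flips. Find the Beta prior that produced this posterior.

Under Beta–binomial conjugacy the posterior parameters are (α+s, β+f).
So α = 43 − 38 = 5 and β = 24 − 4 = 20.

Beta(5, 20)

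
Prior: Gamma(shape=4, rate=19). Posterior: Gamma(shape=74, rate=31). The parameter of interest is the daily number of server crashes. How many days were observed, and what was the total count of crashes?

n = 12 days with total 70 crashes

Gamma–Poisson conjugacy: posterior shape = α + Σxᵢ, posterior rate = β + n.
Matching: Σxᵢ = 74 − 4 = 70 and n = 31 − 19 = 12.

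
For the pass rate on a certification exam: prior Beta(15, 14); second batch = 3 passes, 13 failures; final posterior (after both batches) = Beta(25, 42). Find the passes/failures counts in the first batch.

7 passes and 15 failures

Because Beta–binomial updating is additive in the counts, the combined data contributed (α_post−α_prior, β_post−β_prior) successes and failures.
Total across both batches: 25−15=10 passes, 42−14=28 failures.
Subtract the second batch: 10−3=7 passes and 28−13=15 failures.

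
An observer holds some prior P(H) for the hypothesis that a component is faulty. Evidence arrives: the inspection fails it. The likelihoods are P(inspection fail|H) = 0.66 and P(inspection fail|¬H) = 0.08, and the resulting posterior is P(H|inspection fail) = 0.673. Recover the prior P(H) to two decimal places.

P(H) = 0.20

In odds form, posterior odds = prior odds × likelihood ratio, so prior odds = posterior odds ÷ LR.
Posterior odds = 0.673/(1−0.673) = 2.0581. LR = 0.66/0.08 = 8.2500.
Prior odds = 2.0581/8.2500 = 0.2495, so P(H) = 0.2495/(1+0.2495) ≈ 0.20.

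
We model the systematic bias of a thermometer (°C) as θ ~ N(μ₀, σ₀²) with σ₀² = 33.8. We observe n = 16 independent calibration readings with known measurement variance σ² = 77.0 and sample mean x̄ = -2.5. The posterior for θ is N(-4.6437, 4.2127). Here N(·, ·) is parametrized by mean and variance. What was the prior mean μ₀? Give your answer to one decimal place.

With known observation variance, the Normal–Normal posterior has precision τ_n = τ₀ + n/σ² and mean μ_n = (τ₀μ₀ + (n/σ²)x̄)/τ_n.
Here τ₀ = 1/33.8 = 0.029586 and τ_data = 16/77.0 = 0.207792, so τ_n = 0.237378.
Rearranging for μ₀: μ₀ = (μ_n·τ_n − τ_data·x̄)/τ₀ = (-4.6437·0.237378 − 0.207792·-2.5) / 0.029586 = -0.582832/0.029586 ≈ -19.7.

μ₀ = -19.7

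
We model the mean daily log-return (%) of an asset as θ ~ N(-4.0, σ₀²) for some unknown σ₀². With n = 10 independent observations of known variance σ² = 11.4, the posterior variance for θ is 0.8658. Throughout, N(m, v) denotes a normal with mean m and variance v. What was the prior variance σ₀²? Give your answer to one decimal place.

Posterior precision equals prior precision plus data precision: 1/σ_n² = 1/σ₀² + n/σ².
So 1/σ₀² = 1/0.8658 − 10/11.4 = 1.155001 − 0.877193 = 0.277808.
Hence σ₀² = 1/0.277808 ≈ 3.6.

σ₀² = 3.6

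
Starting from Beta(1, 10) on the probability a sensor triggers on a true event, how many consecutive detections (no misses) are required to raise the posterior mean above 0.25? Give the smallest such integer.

k = 3

After k detections and 0 misses the posterior is Beta(1+k, 10), with mean (1+k)/(1+10+k).
Set (1+k)/(11+k) > 0.25 and solve: k > (0.25·11 − 1)/(1 − 0.25) = 2.333.
The smallest integer exceeding 2.333 is 3.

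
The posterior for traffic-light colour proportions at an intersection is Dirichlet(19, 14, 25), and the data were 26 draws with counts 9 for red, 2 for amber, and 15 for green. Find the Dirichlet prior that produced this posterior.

Dirichlet(10, 12, 10)

For a Dirichlet(α) prior with multinomial counts c, the posterior is Dirichlet(α + c) componentwise.
Subtract each count from the matching posterior parameter: 19−9=10, 14−2=12, 25−15=10.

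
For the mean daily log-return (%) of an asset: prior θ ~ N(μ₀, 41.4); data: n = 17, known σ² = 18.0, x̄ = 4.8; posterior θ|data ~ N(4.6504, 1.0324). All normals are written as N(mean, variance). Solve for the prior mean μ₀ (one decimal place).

With known observation variance, the Normal–Normal posterior has precision τ_n = τ₀ + n/σ² and mean μ_n = (τ₀μ₀ + (n/σ²)x̄)/τ_n.
Here τ₀ = 1/41.4 = 0.024155 and τ_data = 17/18.0 = 0.944444, so τ_n = 0.968599.
Rearranging for μ₀: μ₀ = (μ_n·τ_n − τ_data·x̄)/τ₀ = (4.6504·0.968599 − 0.944444·4.8) / 0.024155 = -0.028958/0.024155 ≈ -1.2.

μ₀ = -1.2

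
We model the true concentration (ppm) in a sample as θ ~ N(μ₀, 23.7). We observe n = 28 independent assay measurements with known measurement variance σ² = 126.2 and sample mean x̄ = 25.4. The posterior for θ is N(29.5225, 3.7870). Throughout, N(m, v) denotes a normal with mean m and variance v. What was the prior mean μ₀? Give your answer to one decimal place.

With known observation variance, the Normal–Normal posterior has precision τ_n = τ₀ + n/σ² and mean μ_n = (τ₀μ₀ + (n/σ²)x̄)/τ_n.
Here τ₀ = 1/23.7 = 0.042194 and τ_data = 28/126.2 = 0.221870, so τ_n = 0.264064.
Rearranging for μ₀: μ₀ = (μ_n·τ_n − τ_data·x̄)/τ₀ = (29.5225·0.264064 − 0.221870·25.4) / 0.042194 = 2.160331/0.042194 ≈ 51.2.

μ₀ = 51.2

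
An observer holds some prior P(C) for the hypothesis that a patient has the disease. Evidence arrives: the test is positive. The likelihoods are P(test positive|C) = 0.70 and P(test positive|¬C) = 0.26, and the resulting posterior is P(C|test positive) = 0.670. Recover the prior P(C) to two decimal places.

Bayes' rule in odds form gives O(C|E) = O(C)·[P(E|C)/P(E|¬C)], hence O(C) = O(C|E)/LR.
Posterior odds = 0.670/(1−0.670) = 2.0303. LR = 0.70/0.26 = 2.6923.
Prior odds = 2.0303/2.6923 = 0.7541, so P(C) = 0.7541/(1+0.7541) ≈ 0.43.

P(C) = 0.43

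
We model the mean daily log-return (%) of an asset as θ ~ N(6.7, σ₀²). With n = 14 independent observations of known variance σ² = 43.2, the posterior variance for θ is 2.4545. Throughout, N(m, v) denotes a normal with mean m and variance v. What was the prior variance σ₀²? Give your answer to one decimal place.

Posterior precision equals prior precision plus data precision: 1/σ_n² = 1/σ₀² + n/σ².
So 1/σ₀² = 1/2.4545 − 14/43.2 = 0.407415 − 0.324074 = 0.083341.
Hence σ₀² = 1/0.083341 ≈ 12.0.

σ₀² = 12.0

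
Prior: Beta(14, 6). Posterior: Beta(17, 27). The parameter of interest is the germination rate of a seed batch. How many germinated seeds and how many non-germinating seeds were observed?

3 germinated seeds and 21 non-germinating seeds

Beta is conjugate to the binomial likelihood: posterior = Beta(a+s, b+f).
Match parameters: s=17−14=3, f=27−6=21.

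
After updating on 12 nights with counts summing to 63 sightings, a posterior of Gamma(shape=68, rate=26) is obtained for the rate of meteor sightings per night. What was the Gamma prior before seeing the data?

Gamma–Poisson conjugacy: posterior shape = α + Σxᵢ, posterior rate = β + n.
So α = 68 − 63 = 5 and β = 26 − 12 = 14.

Gamma(shape=5, rate=14)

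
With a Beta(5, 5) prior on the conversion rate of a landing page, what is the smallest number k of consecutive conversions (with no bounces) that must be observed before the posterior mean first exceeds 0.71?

k = 8

After k conversions and 0 bounces the posterior is Beta(5+k, 5), with mean (5+k)/(5+5+k).
Set (5+k)/(10+k) > 0.71 and solve: k > (0.71·10 − 5)/(1 − 0.71) = 7.241.
The smallest integer exceeding 7.241 is 8, and checking k=8: (13)/(18) = 0.7222 > 0.71.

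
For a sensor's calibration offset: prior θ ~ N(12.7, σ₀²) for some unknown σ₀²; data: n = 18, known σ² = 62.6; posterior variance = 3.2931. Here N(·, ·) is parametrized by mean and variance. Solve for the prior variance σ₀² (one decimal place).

For the Normal–Normal model with known σ², precisions add: τ_n = τ₀ + n/σ².
So 1/σ₀² = 1/3.2931 − 18/62.6 = 0.303665 − 0.287540 = 0.016125.
Hence σ₀² = 1/0.016125 ≈ 62.0.

σ₀² = 62.0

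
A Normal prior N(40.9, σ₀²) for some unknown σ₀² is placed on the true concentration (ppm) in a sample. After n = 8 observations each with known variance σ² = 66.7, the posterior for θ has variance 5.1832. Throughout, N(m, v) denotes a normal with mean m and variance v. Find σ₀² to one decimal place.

σ₀² = 13.7

For the Normal–Normal model with known σ², precisions add: τ_n = τ₀ + n/σ².
So 1/σ₀² = 1/5.1832 − 8/66.7 = 0.192931 − 0.119940 = 0.072991.
Hence σ₀² = 1/0.072991 ≈ 13.7.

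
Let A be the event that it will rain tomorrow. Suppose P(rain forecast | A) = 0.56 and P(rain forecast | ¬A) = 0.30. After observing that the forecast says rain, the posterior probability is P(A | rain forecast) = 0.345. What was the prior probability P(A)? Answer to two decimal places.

P(A) = 0.22

Bayes' rule in odds form gives O(A|E) = O(A)·[P(E|A)/P(E|¬A)], hence O(A) = O(A|E)/LR.
Posterior odds = 0.345/(1−0.345) = 0.5267. LR = 0.56/0.30 = 1.8667.
Prior odds = 0.5267/1.8667 = 0.2822, so P(A) = 0.2822/(1+0.2822) ≈ 0.22.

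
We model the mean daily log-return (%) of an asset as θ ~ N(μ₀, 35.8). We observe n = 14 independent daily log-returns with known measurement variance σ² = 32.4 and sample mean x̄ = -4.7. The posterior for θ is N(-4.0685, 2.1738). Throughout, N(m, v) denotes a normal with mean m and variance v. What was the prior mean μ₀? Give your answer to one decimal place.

μ₀ = 5.7

The posterior mean is a precision-weighted average: μ_n = (τ₀μ₀ + τ_data·x̄)/(τ₀+τ_data), with τ₀=1/σ₀² and τ_data=n/σ².
Here τ₀ = 1/35.8 = 0.027933 and τ_data = 14/32.4 = 0.432099, so τ_n = 0.460032.
Rearranging for μ₀: μ₀ = (μ_n·τ_n − τ_data·x̄)/τ₀ = (-4.0685·0.460032 − 0.432099·-4.7) / 0.027933 = 0.159225/0.027933 ≈ 5.7.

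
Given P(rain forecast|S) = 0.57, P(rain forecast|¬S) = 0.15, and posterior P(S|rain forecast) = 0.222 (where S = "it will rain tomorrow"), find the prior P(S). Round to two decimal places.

P(S) = 0.07

In odds form, posterior odds = prior odds × likelihood ratio, so prior odds = posterior odds ÷ LR.
Posterior odds = 0.222/(1−0.222) = 0.2853. LR = 0.57/0.15 = 3.8000.
Prior odds = 0.2853/3.8000 = 0.0751, so P(S) = 0.0751/(1+0.0751) ≈ 0.07.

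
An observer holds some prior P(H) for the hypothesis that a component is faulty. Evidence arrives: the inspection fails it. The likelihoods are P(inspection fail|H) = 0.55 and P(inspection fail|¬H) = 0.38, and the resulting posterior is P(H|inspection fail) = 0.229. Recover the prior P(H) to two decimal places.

Bayes' rule in odds form gives O(H|E) = O(H)·[P(E|H)/P(E|¬H)], hence O(H) = O(H|E)/LR.
Posterior odds = 0.229/(1−0.229) = 0.2970. LR = 0.55/0.38 = 1.4474.
Prior odds = 0.2970/1.4474 = 0.2052, so P(H) = 0.2052/(1+0.2052) ≈ 0.17.

P(H) = 0.17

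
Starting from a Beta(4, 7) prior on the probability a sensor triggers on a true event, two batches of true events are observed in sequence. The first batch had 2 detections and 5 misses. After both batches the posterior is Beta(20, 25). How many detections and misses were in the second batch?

14 detections and 13 misses

Sequential conjugate updates are equivalent to a single update on the pooled data, so total successes = posterior α − prior α and total failures = posterior β − prior β.
Total across both batches: 20−4=16 detections, 25−7=18 misses.
Subtract the first batch: 16−2=14 detections and 18−5=13 misses.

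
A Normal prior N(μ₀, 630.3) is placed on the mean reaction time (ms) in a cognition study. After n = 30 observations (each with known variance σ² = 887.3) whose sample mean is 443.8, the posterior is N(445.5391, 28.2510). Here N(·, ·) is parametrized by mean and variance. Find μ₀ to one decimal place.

The posterior mean is a precision-weighted average: μ_n = (τ₀μ₀ + τ_data·x̄)/(τ₀+τ_data), with τ₀=1/σ₀² and τ_data=n/σ².
Here τ₀ = 1/630.3 = 0.001587 and τ_data = 30/887.3 = 0.033810, so τ_n = 0.035397.
Rearranging for μ₀: μ₀ = (μ_n·τ_n − τ_data·x̄)/τ₀ = (445.5391·0.035397 − 0.033810·443.8) / 0.001587 = 0.765870/0.001587 ≈ 482.6.

μ₀ = 482.6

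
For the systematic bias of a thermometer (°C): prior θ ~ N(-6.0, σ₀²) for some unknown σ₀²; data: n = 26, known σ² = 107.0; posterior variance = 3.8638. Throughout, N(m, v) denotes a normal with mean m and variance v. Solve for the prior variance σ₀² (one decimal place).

For the Normal–Normal model with known σ², precisions add: τ_n = τ₀ + n/σ².
So 1/σ₀² = 1/3.8638 − 26/107.0 = 0.258813 − 0.242991 = 0.015822.
Hence σ₀² = 1/0.015822 ≈ 63.2.

σ₀² = 63.2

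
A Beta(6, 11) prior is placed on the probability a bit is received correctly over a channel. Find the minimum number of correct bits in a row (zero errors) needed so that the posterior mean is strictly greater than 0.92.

k = 121

After k correct bits and 0 errors the posterior is Beta(6+k, 11), with mean (6+k)/(6+11+k).
Set (6+k)/(17+k) > 0.92 and solve: k > (0.92·17 − 6)/(1 − 0.92) = 120.500.
The smallest integer exceeding 120.500 is 121, and checking k=121: (127)/(138) = 0.9203 > 0.92.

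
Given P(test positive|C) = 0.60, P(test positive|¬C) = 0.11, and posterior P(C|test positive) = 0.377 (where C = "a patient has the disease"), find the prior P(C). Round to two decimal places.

P(C) = 0.10

In odds form, posterior odds = prior odds × likelihood ratio, so prior odds = posterior odds ÷ LR.
Posterior odds = 0.377/(1−0.377) = 0.6051. LR = 0.60/0.11 = 5.4545.
Prior odds = 0.6051/5.4545 = 0.1109, so P(C) = 0.1109/(1+0.1109) ≈ 0.10.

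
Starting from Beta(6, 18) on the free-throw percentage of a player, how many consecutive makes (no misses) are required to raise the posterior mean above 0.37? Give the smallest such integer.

After k makes and 0 misses the posterior is Beta(6+k, 18), with mean (6+k)/(6+18+k).
Set (6+k)/(24+k) > 0.37 and solve: k > (0.37·24 − 6)/(1 − 0.37) = 4.571.
The smallest integer exceeding 4.571 is 5, and checking k=5: (11)/(29) = 0.3793 > 0.37.

k = 5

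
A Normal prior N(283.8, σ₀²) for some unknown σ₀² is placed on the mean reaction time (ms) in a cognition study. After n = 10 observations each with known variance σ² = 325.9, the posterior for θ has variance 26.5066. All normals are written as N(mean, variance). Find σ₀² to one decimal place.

σ₀² = 142.0

Posterior precision equals prior precision plus data precision: 1/σ_n² = 1/σ₀² + n/σ².
So 1/σ₀² = 1/26.5066 − 10/325.9 = 0.037726 − 0.030684 = 0.007042.
Hence σ₀² = 1/0.007042 ≈ 142.0.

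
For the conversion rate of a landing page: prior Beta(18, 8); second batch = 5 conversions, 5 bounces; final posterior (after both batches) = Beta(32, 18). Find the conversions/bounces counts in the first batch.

Sequential conjugate updates are equivalent to a single update on the pooled data, so total successes = posterior α − prior α and total failures = posterior β − prior β.
Total across both batches: 32−18=14 conversions, 18−8=10 bounces.
Subtract the second batch: 14−5=9 conversions and 10−5=5 bounces.

9 conversions and 5 bounces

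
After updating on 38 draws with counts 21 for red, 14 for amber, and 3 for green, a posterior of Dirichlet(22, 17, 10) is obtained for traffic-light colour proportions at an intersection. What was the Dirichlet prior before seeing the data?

Dirichlet(1, 3, 7)

For a Dirichlet(α) prior with multinomial counts c, the posterior is Dirichlet(α + c) componentwise.
Subtract each count from the matching posterior parameter: 22−21=1, 17−14=3, 10−3=7.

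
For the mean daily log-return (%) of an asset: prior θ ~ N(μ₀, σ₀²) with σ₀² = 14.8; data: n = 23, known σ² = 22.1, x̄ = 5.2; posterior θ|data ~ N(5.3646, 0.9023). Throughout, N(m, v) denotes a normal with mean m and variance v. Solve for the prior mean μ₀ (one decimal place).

μ₀ = 7.9

With known observation variance, the Normal–Normal posterior has precision τ_n = τ₀ + n/σ² and mean μ_n = (τ₀μ₀ + (n/σ²)x̄)/τ_n.
Here τ₀ = 1/14.8 = 0.067568 and τ_data = 23/22.1 = 1.040724, so τ_n = 1.108292.
Rearranging for μ₀: μ₀ = (μ_n·τ_n − τ_data·x̄)/τ₀ = (5.3646·1.108292 − 1.040724·5.2) / 0.067568 = 0.533778/0.067568 ≈ 7.9.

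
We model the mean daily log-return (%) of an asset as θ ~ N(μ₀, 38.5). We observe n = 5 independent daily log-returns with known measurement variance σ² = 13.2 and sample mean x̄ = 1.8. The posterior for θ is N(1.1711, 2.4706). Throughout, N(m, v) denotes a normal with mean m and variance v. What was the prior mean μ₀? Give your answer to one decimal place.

μ₀ = -8.0

The posterior mean is a precision-weighted average: μ_n = (τ₀μ₀ + τ_data·x̄)/(τ₀+τ_data), with τ₀=1/σ₀² and τ_data=n/σ².
Here τ₀ = 1/38.5 = 0.025974 and τ_data = 5/13.2 = 0.378788, so τ_n = 0.404762.
Rearranging for μ₀: μ₀ = (μ_n·τ_n − τ_data·x̄)/τ₀ = (1.1711·0.404762 − 0.378788·1.8) / 0.025974 = -0.207802/0.025974 ≈ -8.0.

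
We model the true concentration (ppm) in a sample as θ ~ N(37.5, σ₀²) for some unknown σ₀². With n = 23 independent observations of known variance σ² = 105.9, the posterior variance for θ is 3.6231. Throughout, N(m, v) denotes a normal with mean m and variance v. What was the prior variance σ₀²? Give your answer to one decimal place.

For the Normal–Normal model with known σ², precisions add: τ_n = τ₀ + n/σ².
So 1/σ₀² = 1/3.6231 − 23/105.9 = 0.276007 − 0.217186 = 0.058821.
Hence σ₀² = 1/0.058821 ≈ 17.0.

σ₀² = 17.0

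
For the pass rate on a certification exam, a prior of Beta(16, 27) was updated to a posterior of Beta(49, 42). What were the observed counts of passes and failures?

Beta is conjugate to the binomial likelihood: posterior = Beta(α+s, β+f).
So s = 49 − 16 = 33 and f = 42 − 27 = 15.

33 passes and 15 failures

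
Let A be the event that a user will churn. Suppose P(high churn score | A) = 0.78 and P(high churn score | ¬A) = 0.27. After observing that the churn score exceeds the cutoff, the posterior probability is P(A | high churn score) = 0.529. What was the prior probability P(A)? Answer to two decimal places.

In odds form, posterior odds = prior odds × likelihood ratio, so prior odds = posterior odds ÷ LR.
Posterior odds = 0.529/(1−0.529) = 1.1231. LR = 0.78/0.27 = 2.8889.
Prior odds = 1.1231/2.8889 = 0.3888, so P(A) = 0.3888/(1+0.3888) ≈ 0.28.

P(A) = 0.28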